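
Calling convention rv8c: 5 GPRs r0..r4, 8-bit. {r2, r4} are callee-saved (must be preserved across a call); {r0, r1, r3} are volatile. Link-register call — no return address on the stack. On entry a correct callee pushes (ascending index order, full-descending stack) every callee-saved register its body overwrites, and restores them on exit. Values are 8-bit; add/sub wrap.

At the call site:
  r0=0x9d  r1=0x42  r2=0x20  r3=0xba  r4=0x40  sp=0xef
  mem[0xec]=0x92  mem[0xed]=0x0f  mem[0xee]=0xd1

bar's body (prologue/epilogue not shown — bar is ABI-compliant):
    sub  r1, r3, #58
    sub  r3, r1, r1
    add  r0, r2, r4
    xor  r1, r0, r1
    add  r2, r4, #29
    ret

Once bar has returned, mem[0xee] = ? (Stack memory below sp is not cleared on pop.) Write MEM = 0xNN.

prologue: push r2 -> mem[0xee]=0x20, sp=0xee
body[0] sub  r1, r3, #58 -> r1=0x80
body[1] sub  r3, r1, r1 -> r3=0x00
body[2] add  r0, r2, r4 -> r0=0x60
body[3] xor  r1, r0, r1 -> r1=0xe0
body[4] add  r2, r4, #29 -> r2=0x5d
epilogue: pop r2=0x20, sp=0xef
prologue pushed ['r2'] at ['0xee']

MEM = 0x20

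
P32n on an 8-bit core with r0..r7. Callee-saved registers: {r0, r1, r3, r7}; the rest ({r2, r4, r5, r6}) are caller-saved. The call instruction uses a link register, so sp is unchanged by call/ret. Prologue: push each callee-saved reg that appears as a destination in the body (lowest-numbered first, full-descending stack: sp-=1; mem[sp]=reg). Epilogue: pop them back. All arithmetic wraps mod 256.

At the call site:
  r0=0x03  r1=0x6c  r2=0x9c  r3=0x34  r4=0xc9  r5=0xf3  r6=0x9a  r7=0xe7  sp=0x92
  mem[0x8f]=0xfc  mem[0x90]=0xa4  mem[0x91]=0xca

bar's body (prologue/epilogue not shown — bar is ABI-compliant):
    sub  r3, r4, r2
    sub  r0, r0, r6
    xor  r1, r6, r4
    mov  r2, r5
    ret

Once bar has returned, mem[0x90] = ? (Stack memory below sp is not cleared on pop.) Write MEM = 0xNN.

prologue: push r0 → mem[0x91]=0x03, sp=0x91
prologue: push r1 → mem[0x90]=0x6c, sp=0x90
prologue: push r3 → mem[0x8f]=0x34, sp=0x8f
body[0] sub  r3, r4, r2 → r3=0x2d
body[1] sub  r0, r0, r6 → r0=0x69
body[2] xor  r1, r6, r4 → r1=0x53
body[3] mov  r2, r5 → r2=0xf3
epilogue: pop r3=0x34, sp=0x90
epilogue: pop r1=0x6c, sp=0x91
epilogue: pop r0=0x03, sp=0x92
prologue pushed ['r0', 'r1', 'r3'] at ['0x91', '0x90', '0x8f']

MEM = 0x6c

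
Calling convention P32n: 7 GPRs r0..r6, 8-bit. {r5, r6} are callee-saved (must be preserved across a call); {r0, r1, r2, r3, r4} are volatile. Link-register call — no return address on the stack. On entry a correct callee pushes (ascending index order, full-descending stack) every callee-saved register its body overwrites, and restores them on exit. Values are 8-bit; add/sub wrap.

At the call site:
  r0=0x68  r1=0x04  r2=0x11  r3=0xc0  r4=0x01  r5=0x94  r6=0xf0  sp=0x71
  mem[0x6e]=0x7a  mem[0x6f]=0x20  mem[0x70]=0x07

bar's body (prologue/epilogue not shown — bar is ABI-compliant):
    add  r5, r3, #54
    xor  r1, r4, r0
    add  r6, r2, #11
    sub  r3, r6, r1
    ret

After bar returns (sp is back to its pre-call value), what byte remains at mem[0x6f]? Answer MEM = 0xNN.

prologue: push r5 → mem[0x70]=0x94, sp=0x70
prologue: push r6 → mem[0x6f]=0xf0, sp=0x6f
body[0] add  r5, r3, #54 → r5=0xf6
body[1] xor  r1, r4, r0 → r1=0x69
body[2] add  r6, r2, #11 → r6=0x1c
body[3] sub  r3, r6, r1 → r3=0xb3
epilogue: pop r6=0xf0, sp=0x70
epilogue: pop r5=0x94, sp=0x71
prologue pushed ['r5', 'r6'] at ['0x70', '0x6f']

MEM = 0xf0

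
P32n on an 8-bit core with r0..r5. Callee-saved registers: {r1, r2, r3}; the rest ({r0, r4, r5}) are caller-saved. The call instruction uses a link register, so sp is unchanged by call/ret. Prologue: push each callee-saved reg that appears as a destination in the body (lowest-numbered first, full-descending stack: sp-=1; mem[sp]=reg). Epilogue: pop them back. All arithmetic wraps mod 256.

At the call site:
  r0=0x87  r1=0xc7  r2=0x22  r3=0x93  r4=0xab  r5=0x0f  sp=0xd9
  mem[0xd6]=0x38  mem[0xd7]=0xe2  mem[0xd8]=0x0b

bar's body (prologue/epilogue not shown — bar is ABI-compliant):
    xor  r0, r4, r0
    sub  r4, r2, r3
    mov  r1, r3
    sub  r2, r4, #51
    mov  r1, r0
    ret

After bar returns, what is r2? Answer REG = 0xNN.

prologue: push r1 → mem[0xd8]=0xc7, sp=0xd8
prologue: push r2 → mem[0xd7]=0x22, sp=0xd7
body[0] xor  r0, r4, r0 → r0=0x2c
body[1] sub  r4, r2, r3 → r4=0x8f
body[2] mov  r1, r3 → r1=0x93
body[3] sub  r2, r4, #51 → r2=0x5c
body[4] mov  r1, r0 → r1=0x2c
epilogue: pop r2=0x22, sp=0xd8
epilogue: pop r1=0xc7, sp=0xd9
r2 is callee-saved → restored

REG = 0x22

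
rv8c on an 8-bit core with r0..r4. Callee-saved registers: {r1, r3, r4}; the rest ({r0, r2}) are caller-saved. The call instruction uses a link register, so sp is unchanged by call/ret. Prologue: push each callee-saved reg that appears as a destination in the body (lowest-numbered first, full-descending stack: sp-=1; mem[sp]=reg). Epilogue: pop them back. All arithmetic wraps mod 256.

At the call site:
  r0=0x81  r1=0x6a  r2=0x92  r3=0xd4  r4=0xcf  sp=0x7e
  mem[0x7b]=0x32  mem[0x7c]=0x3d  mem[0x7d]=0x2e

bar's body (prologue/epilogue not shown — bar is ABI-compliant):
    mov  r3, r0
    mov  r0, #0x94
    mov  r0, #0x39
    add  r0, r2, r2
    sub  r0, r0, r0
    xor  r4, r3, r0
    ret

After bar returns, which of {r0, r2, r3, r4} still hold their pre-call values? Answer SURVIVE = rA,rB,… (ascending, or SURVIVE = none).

prologue: push r3 → mem[0x7d]=0xd4, sp=0x7d
prologue: push r4 → mem[0x7c]=0xcf, sp=0x7c
body[0] mov  r3, r0 → r3=0x81
body[1] mov  r0, #0x94 → r0=0x94
body[2] mov  r0, #0x39 → r0=0x39
body[3] add  r0, r2, r2 → r0=0x24
body[4] sub  r0, r0, r0 → r0=0x00
body[5] xor  r4, r3, r0 → r4=0x81
epilogue: pop r4=0xcf, sp=0x7d
epilogue: pop r3=0xd4, sp=0x7e
r0: caller-saved, written=True
r2: caller-saved, written=False
r3: callee-saved, written=True
r4: callee-saved, written=True

SURVIVE = r2,r3,r4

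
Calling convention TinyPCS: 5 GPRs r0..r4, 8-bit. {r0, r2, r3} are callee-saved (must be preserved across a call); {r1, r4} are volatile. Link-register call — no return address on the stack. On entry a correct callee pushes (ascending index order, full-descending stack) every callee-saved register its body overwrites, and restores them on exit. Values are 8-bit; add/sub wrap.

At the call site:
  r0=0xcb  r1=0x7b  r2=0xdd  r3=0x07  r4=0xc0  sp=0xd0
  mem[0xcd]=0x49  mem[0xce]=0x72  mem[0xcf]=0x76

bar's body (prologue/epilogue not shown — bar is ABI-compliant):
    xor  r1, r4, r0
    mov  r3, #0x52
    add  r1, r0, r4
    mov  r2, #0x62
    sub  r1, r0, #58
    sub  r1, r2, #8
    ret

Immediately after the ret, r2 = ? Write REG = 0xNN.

prologue: push r2 → mem[0xcf]=0xdd, sp=0xcf
prologue: push r3 → mem[0xce]=0x07, sp=0xce
body[0] xor  r1, r4, r0 → r1=0x0b
body[1] mov  r3, #0x52 → r3=0x52
body[2] add  r1, r0, r4 → r1=0x8b
body[3] mov  r2, #0x62 → r2=0x62
body[4] sub  r1, r0, #58 → r1=0x91
body[5] sub  r1, r2, #8 → r1=0x5a
epilogue: pop r3=0x07, sp=0xcf
epilogue: pop r2=0xdd, sp=0xd0
r2 is callee-saved → restored

REG = 0xdd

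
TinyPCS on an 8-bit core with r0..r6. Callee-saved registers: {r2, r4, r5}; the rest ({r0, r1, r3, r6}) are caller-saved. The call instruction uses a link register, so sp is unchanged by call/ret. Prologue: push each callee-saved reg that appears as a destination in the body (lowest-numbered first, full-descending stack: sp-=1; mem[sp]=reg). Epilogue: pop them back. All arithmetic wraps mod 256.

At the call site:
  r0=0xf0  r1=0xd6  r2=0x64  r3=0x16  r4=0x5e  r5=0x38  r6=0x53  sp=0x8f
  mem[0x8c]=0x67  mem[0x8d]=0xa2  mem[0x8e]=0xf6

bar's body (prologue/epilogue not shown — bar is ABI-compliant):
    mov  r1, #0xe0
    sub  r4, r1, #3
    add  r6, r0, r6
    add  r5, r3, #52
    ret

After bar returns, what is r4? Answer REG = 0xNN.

prologue: push r4 -> mem[0x8e]=0x5e, sp=0x8e
prologue: push r5 -> mem[0x8d]=0x38, sp=0x8d
body[0] mov  r1, #0xe0 -> r1=0xe0
body[1] sub  r4, r1, #3 -> r4=0xdd
body[2] add  r6, r0, r6 -> r6=0x43
body[3] add  r5, r3, #52 -> r5=0x4a
epilogue: pop r5=0x38, sp=0x8e
epilogue: pop r4=0x5e, sp=0x8f
r4 is callee-saved -> restored

REG = 0x5e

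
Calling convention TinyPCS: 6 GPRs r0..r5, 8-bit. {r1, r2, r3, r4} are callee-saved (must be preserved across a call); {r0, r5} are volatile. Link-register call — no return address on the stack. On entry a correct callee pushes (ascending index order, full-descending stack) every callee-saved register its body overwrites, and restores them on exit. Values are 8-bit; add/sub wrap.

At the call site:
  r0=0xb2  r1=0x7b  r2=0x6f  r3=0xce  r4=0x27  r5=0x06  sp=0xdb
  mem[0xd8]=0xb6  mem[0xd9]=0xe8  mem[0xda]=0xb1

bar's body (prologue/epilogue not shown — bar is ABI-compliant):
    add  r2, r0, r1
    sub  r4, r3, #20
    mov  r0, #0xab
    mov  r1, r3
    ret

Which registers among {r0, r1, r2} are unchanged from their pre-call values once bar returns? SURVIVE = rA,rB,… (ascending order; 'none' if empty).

prologue: push r1 -> mem[0xda]=0x7b, sp=0xda
prologue: push r2 -> mem[0xd9]=0x6f, sp=0xd9
prologue: push r4 -> mem[0xd8]=0x27, sp=0xd8
body[0] add  r2, r0, r1 -> r2=0x2d
body[1] sub  r4, r3, #20 -> r4=0xba
body[2] mov  r0, #0xab -> r0=0xab
body[3] mov  r1, r3 -> r1=0xce
epilogue: pop r4=0x27, sp=0xd9
epilogue: pop r2=0x6f, sp=0xda
epilogue: pop r1=0x7b, sp=0xdb
r0: caller-saved, written=True
r1: callee-saved, written=True
r2: callee-saved, written=True

SURVIVE = r1,r2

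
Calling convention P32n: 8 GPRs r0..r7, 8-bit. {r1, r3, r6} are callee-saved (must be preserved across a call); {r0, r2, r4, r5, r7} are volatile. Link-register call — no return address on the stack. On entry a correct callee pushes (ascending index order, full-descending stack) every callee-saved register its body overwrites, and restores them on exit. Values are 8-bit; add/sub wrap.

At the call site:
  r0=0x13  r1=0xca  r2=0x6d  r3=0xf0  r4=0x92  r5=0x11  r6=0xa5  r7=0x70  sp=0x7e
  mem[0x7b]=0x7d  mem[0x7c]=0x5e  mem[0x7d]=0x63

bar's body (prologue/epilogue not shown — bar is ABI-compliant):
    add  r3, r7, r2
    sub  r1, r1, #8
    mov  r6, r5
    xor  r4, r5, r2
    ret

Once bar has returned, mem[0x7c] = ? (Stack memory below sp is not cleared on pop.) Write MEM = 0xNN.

prologue: push r1 → mem[0x7d]=0xca, sp=0x7d
prologue: push r3 → mem[0x7c]=0xf0, sp=0x7c
prologue: push r6 → mem[0x7b]=0xa5, sp=0x7b
body[0] add  r3, r7, r2 → r3=0xdd
body[1] sub  r1, r1, #8 → r1=0xc2
body[2] mov  r6, r5 → r6=0x11
body[3] xor  r4, r5, r2 → r4=0x7c
epilogue: pop r6=0xa5, sp=0x7c
epilogue: pop r3=0xf0, sp=0x7d
epilogue: pop r1=0xca, sp=0x7e
prologue pushed ['r1', 'r3', 'r6'] at ['0x7d', '0x7c', '0x7b']

MEM = 0xf0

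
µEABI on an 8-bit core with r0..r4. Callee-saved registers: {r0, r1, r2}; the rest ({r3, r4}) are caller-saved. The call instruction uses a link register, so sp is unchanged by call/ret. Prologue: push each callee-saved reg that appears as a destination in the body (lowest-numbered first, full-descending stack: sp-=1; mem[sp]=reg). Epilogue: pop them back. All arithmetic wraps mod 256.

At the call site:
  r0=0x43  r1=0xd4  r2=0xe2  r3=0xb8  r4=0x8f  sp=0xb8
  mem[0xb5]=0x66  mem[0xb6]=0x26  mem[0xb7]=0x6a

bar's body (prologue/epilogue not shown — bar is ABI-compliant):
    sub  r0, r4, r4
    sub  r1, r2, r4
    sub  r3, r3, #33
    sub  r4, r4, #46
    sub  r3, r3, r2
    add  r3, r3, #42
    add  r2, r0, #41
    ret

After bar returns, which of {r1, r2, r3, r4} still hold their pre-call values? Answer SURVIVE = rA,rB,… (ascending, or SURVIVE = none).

SURVIVE = r1,r2

prologue: push r0 → mem[0xb7]=0x43, sp=0xb7
prologue: push r1 → mem[0xb6]=0xd4, sp=0xb6
prologue: push r2 → mem[0xb5]=0xe2, sp=0xb5
body[0] sub  r0, r4, r4 → r0=0x00
body[1] sub  r1, r2, r4 → r1=0x53
body[2] sub  r3, r3, #33 → r3=0x97
body[3] sub  r4, r4, #46 → r4=0x61
body[4] sub  r3, r3, r2 → r3=0xb5
body[5] add  r3, r3, #42 → r3=0xdf
body[6] add  r2, r0, #41 → r2=0x29
epilogue: pop r2=0xe2, sp=0xb6
epilogue: pop r1=0xd4, sp=0xb7
epilogue: pop r0=0x43, sp=0xb8
r1: callee-saved, written=True
r2: callee-saved, written=True
r3: caller-saved, written=True
r4: caller-saved, written=True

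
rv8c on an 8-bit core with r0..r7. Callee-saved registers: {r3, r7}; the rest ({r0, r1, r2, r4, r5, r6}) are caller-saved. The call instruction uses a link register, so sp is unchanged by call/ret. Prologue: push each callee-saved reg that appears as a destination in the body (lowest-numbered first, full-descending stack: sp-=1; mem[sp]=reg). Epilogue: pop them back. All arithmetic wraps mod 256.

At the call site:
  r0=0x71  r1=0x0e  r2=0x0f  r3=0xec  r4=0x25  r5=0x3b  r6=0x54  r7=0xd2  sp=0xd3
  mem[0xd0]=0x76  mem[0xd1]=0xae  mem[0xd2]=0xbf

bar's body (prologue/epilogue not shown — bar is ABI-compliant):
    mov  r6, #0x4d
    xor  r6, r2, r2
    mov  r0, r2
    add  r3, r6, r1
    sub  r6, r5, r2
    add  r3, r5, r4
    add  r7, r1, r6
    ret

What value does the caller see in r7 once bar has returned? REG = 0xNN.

REG = 0xd2

prologue: push r3 → mem[0xd2]=0xec, sp=0xd2
prologue: push r7 → mem[0xd1]=0xd2, sp=0xd1
body[0] mov  r6, #0x4d → r6=0x4d
body[1] xor  r6, r2, r2 → r6=0x00
body[2] mov  r0, r2 → r0=0x0f
body[3] add  r3, r6, r1 → r3=0x0e
body[4] sub  r6, r5, r2 → r6=0x2c
body[5] add  r3, r5, r4 → r3=0x60
body[6] add  r7, r1, r6 → r7=0x3a
epilogue: pop r7=0xd2, sp=0xd2
epilogue: pop r3=0xec, sp=0xd3
r7 is callee-saved → restored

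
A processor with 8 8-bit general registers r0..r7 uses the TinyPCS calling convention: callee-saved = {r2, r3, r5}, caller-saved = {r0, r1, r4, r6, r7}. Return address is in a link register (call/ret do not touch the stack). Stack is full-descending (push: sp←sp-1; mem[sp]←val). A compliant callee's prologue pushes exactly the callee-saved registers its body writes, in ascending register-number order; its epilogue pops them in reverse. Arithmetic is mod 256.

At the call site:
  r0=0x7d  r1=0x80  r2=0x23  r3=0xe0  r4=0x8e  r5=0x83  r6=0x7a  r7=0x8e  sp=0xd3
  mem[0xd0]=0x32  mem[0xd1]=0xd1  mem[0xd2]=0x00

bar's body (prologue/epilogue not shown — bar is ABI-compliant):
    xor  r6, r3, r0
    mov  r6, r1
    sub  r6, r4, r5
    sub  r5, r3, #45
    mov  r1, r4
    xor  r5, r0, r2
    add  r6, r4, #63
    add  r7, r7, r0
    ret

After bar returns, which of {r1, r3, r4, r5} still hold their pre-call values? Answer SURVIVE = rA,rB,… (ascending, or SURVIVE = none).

SURVIVE = r3,r4,r5

prologue: push r5 -> mem[0xd2]=0x83, sp=0xd2
body[0] xor  r6, r3, r0 -> r6=0x9d
body[1] mov  r6, r1 -> r6=0x80
body[2] sub  r6, r4, r5 -> r6=0x0b
body[3] sub  r5, r3, #45 -> r5=0xb3
body[4] mov  r1, r4 -> r1=0x8e
body[5] xor  r5, r0, r2 -> r5=0x5e
body[6] add  r6, r4, #63 -> r6=0xcd
body[7] add  r7, r7, r0 -> r7=0x0b
epilogue: pop r5=0x83, sp=0xd3
r1: caller-saved, written=True
r3: callee-saved, written=False
r4: caller-saved, written=False
r5: callee-saved, written=True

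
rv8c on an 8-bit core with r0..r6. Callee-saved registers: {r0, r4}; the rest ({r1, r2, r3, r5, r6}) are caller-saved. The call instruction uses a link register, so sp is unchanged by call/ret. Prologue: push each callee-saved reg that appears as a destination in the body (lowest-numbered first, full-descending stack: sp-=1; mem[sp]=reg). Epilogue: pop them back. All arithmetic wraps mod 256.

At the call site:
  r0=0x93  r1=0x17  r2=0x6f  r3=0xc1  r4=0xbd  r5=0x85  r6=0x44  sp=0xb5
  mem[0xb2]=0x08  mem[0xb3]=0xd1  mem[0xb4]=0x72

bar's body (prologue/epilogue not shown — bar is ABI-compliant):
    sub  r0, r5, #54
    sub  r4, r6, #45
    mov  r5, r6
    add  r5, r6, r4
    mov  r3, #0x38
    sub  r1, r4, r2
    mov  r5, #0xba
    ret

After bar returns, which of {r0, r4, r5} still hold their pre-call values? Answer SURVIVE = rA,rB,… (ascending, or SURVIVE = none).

SURVIVE = r0,r4

prologue: push r0 → mem[0xb4]=0x93, sp=0xb4
prologue: push r4 → mem[0xb3]=0xbd, sp=0xb3
body[0] sub  r0, r5, #54 → r0=0x4f
body[1] sub  r4, r6, #45 → r4=0x17
body[2] mov  r5, r6 → r5=0x44
body[3] add  r5, r6, r4 → r5=0x5b
body[4] mov  r3, #0x38 → r3=0x38
body[5] sub  r1, r4, r2 → r1=0xa8
body[6] mov  r5, #0xba → r5=0xba
epilogue: pop r4=0xbd, sp=0xb4
epilogue: pop r0=0x93, sp=0xb5
r0: callee-saved, written=True
r4: callee-saved, written=True
r5: caller-saved, written=True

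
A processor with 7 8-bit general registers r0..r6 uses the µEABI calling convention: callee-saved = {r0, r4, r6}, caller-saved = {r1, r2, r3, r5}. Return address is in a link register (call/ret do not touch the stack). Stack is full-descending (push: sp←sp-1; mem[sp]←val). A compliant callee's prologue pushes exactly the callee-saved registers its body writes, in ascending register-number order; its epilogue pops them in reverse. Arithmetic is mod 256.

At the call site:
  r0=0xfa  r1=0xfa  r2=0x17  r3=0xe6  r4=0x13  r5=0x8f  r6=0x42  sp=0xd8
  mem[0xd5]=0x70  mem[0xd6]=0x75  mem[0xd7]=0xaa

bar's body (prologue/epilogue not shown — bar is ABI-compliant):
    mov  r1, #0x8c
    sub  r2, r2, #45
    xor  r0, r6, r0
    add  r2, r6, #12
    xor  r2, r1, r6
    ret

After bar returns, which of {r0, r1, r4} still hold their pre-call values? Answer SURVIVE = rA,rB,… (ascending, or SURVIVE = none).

prologue: push r0 → mem[0xd7]=0xfa, sp=0xd7
body[0] mov  r1, #0x8c → r1=0x8c
body[1] sub  r2, r2, #45 → r2=0xea
body[2] xor  r0, r6, r0 → r0=0xb8
body[3] add  r2, r6, #12 → r2=0x4e
body[4] xor  r2, r1, r6 → r2=0xce
epilogue: pop r0=0xfa, sp=0xd8
r0: callee-saved, written=True
r1: caller-saved, written=True
r4: callee-saved, written=False

SURVIVE = r0,r4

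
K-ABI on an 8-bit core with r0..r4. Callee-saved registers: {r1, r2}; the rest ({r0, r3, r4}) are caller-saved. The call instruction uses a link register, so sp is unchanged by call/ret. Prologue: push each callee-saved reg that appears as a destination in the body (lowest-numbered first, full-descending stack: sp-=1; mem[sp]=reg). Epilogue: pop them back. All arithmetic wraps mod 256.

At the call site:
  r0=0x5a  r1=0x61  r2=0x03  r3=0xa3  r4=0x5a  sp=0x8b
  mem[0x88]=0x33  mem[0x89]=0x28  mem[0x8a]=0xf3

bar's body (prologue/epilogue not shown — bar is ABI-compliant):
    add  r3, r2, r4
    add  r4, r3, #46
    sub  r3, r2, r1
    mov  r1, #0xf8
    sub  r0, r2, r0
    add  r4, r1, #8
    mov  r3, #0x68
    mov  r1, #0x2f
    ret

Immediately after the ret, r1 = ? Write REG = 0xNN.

prologue: push r1 → mem[0x8a]=0x61, sp=0x8a
body[0] add  r3, r2, r4 → r3=0x5d
body[1] add  r4, r3, #46 → r4=0x8b
body[2] sub  r3, r2, r1 → r3=0xa2
body[3] mov  r1, #0xf8 → r1=0xf8
body[4] sub  r0, r2, r0 → r0=0xa9
body[5] add  r4, r1, #8 → r4=0x00
body[6] mov  r3, #0x68 → r3=0x68
body[7] mov  r1, #0x2f → r1=0x2f
epilogue: pop r1=0x61, sp=0x8b
r1 is callee-saved → restored

REG = 0x61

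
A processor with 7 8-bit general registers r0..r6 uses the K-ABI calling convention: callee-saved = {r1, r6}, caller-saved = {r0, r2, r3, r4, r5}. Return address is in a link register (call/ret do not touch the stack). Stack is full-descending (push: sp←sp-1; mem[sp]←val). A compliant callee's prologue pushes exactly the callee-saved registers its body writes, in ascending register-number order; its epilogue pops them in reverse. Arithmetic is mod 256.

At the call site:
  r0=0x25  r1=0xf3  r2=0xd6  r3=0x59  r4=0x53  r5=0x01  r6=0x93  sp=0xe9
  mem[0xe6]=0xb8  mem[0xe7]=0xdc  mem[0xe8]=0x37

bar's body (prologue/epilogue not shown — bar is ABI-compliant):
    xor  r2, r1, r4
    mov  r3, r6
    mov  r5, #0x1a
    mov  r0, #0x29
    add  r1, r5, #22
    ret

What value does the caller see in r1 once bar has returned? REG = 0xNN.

REG = 0xf3

prologue: push r1 → mem[0xe8]=0xf3, sp=0xe8
body[0] xor  r2, r1, r4 → r2=0xa0
body[1] mov  r3, r6 → r3=0x93
body[2] mov  r5, #0x1a → r5=0x1a
body[3] mov  r0, #0x29 → r0=0x29
body[4] add  r1, r5, #22 → r1=0x30
epilogue: pop r1=0xf3, sp=0xe9
r1 is callee-saved → restored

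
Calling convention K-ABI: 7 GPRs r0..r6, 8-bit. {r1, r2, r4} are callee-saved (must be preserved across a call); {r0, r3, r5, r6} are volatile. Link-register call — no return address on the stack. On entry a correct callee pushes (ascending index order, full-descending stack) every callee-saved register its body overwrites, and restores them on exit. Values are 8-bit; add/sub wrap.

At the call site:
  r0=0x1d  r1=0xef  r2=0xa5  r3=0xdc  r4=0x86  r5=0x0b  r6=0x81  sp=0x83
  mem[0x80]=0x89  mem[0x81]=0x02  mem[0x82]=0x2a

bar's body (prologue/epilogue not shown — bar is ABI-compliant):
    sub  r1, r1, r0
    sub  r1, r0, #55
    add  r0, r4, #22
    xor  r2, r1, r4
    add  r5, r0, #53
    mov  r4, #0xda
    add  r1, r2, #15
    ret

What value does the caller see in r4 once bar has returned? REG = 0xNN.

REG = 0x86

prologue: push r1 -> mem[0x82]=0xef, sp=0x82
prologue: push r2 -> mem[0x81]=0xa5, sp=0x81
prologue: push r4 -> mem[0x80]=0x86, sp=0x80
body[0] sub  r1, r1, r0 -> r1=0xd2
body[1] sub  r1, r0, #55 -> r1=0xe6
body[2] add  r0, r4, #22 -> r0=0x9c
body[3] xor  r2, r1, r4 -> r2=0x60
body[4] add  r5, r0, #53 -> r5=0xd1
body[5] mov  r4, #0xda -> r4=0xda
body[6] add  r1, r2, #15 -> r1=0x6f
epilogue: pop r4=0x86, sp=0x81
epilogue: pop r2=0xa5, sp=0x82
epilogue: pop r1=0xef, sp=0x83
r4 is callee-saved -> restored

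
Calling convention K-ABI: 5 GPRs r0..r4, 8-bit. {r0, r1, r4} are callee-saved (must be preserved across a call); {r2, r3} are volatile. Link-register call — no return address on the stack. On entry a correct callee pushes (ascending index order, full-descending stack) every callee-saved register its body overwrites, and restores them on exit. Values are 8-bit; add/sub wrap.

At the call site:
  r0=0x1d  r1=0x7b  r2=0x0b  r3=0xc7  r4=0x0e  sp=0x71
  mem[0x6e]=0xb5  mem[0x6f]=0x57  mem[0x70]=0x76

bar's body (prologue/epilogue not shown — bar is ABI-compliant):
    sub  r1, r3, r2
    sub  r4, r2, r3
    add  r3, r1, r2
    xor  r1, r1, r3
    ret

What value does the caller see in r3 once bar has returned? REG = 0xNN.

REG = 0xc7

prologue: push r1 → mem[0x70]=0x7b, sp=0x70
prologue: push r4 → mem[0x6f]=0x0e, sp=0x6f
body[0] sub  r1, r3, r2 → r1=0xbc
body[1] sub  r4, r2, r3 → r4=0x44
body[2] add  r3, r1, r2 → r3=0xc7
body[3] xor  r1, r1, r3 → r1=0x7b
epilogue: pop r4=0x0e, sp=0x70
epilogue: pop r1=0x7b, sp=0x71
r3 is caller-saved → body value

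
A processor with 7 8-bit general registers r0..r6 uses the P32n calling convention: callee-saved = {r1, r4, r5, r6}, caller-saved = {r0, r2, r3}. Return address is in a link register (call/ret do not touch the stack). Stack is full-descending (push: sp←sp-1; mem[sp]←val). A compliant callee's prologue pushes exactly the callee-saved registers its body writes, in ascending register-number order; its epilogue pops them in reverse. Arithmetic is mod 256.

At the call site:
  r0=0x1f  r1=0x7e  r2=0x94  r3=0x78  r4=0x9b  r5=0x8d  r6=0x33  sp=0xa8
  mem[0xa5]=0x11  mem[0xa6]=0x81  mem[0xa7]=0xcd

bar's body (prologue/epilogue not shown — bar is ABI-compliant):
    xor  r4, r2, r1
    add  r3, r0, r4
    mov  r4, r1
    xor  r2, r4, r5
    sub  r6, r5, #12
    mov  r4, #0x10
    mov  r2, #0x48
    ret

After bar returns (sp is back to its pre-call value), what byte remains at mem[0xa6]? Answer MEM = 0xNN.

prologue: push r4 → mem[0xa7]=0x9b, sp=0xa7
prologue: push r6 → mem[0xa6]=0x33, sp=0xa6
body[0] xor  r4, r2, r1 → r4=0xea
body[1] add  r3, r0, r4 → r3=0x09
body[2] mov  r4, r1 → r4=0x7e
body[3] xor  r2, r4, r5 → r2=0xf3
body[4] sub  r6, r5, #12 → r6=0x81
body[5] mov  r4, #0x10 → r4=0x10
body[6] mov  r2, #0x48 → r2=0x48
epilogue: pop r6=0x33, sp=0xa7
epilogue: pop r4=0x9b, sp=0xa8
prologue pushed ['r4', 'r6'] at ['0xa7', '0xa6']

MEM = 0x33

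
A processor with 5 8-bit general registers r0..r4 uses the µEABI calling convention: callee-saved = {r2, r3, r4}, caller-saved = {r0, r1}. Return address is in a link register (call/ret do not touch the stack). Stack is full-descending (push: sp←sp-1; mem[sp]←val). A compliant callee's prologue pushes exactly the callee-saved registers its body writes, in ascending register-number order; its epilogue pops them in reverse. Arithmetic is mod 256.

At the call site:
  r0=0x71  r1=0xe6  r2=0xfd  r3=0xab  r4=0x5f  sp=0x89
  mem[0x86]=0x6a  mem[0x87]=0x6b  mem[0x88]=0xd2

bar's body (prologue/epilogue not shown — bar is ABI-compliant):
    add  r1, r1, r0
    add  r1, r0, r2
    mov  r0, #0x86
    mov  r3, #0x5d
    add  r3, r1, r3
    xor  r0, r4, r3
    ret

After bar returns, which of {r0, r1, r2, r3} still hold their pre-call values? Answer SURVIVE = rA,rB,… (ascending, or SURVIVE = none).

SURVIVE = r2,r3

prologue: push r3 → mem[0x88]=0xab, sp=0x88
body[0] add  r1, r1, r0 → r1=0x57
body[1] add  r1, r0, r2 → r1=0x6e
body[2] mov  r0, #0x86 → r0=0x86
body[3] mov  r3, #0x5d → r3=0x5d
body[4] add  r3, r1, r3 → r3=0xcb
body[5] xor  r0, r4, r3 → r0=0x94
epilogue: pop r3=0xab, sp=0x89
r0: caller-saved, written=True
r1: caller-saved, written=True
r2: callee-saved, written=False
r3: callee-saved, written=True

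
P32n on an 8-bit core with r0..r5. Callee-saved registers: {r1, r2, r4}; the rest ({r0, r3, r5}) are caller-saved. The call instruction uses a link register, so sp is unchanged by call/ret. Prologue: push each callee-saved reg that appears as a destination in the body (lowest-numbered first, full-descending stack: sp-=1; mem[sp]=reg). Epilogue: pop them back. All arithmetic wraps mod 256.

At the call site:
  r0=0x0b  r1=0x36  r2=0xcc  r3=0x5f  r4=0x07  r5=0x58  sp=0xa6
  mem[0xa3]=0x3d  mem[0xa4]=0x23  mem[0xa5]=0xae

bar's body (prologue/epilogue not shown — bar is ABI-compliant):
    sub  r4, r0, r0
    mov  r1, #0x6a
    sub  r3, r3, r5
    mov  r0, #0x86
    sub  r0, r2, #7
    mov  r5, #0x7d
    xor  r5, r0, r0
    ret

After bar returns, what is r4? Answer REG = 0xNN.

prologue: push r1 → mem[0xa5]=0x36, sp=0xa5
prologue: push r4 → mem[0xa4]=0x07, sp=0xa4
body[0] sub  r4, r0, r0 → r4=0x00
body[1] mov  r1, #0x6a → r1=0x6a
body[2] sub  r3, r3, r5 → r3=0x07
body[3] mov  r0, #0x86 → r0=0x86
body[4] sub  r0, r2, #7 → r0=0xc5
body[5] mov  r5, #0x7d → r5=0x7d
body[6] xor  r5, r0, r0 → r5=0x00
epilogue: pop r4=0x07, sp=0xa5
epilogue: pop r1=0x36, sp=0xa6
r4 is callee-saved → restored

REG = 0x07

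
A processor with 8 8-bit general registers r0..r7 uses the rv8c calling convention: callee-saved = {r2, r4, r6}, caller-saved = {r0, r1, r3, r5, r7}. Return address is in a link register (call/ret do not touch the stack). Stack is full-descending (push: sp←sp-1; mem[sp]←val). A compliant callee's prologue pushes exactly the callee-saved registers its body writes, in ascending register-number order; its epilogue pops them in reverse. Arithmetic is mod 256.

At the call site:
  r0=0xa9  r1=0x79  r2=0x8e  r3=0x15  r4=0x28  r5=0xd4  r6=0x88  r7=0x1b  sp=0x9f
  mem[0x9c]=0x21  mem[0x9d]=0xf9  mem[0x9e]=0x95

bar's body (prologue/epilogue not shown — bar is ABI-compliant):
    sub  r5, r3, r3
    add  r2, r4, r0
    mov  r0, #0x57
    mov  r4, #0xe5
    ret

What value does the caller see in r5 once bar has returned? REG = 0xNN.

prologue: push r2 -> mem[0x9e]=0x8e, sp=0x9e
prologue: push r4 -> mem[0x9d]=0x28, sp=0x9d
body[0] sub  r5, r3, r3 -> r5=0x00
body[1] add  r2, r4, r0 -> r2=0xd1
body[2] mov  r0, #0x57 -> r0=0x57
body[3] mov  r4, #0xe5 -> r4=0xe5
epilogue: pop r4=0x28, sp=0x9e
epilogue: pop r2=0x8e, sp=0x9f
r5 is caller-saved -> body value

REG = 0x00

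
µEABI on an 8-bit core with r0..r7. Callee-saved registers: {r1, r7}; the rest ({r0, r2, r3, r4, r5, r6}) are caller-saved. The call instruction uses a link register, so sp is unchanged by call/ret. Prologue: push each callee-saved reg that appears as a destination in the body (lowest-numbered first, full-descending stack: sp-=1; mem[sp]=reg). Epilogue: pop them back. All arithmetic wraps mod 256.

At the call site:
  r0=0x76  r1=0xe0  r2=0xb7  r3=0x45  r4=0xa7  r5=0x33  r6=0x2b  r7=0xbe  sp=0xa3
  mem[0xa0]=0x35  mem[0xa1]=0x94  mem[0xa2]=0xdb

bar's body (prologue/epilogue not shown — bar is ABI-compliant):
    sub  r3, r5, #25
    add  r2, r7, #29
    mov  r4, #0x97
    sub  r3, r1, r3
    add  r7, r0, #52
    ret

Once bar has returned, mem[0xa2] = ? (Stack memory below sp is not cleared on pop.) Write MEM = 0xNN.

MEM = 0xbe

prologue: push r7 → mem[0xa2]=0xbe, sp=0xa2
body[0] sub  r3, r5, #25 → r3=0x1a
body[1] add  r2, r7, #29 → r2=0xdb
body[2] mov  r4, #0x97 → r4=0x97
body[3] sub  r3, r1, r3 → r3=0xc6
body[4] add  r7, r0, #52 → r7=0xaa
epilogue: pop r7=0xbe, sp=0xa3
prologue pushed ['r7'] at ['0xa2']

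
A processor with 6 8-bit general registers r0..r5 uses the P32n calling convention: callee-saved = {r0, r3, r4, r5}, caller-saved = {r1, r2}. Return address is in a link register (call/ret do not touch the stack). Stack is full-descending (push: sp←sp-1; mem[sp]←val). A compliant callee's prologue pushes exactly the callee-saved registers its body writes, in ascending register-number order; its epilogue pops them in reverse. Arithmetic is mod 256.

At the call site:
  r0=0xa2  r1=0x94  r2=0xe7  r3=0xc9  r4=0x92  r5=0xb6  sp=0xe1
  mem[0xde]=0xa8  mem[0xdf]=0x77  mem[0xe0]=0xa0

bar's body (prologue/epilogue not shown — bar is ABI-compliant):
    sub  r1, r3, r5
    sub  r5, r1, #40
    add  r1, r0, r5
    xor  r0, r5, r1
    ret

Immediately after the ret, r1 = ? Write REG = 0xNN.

prologue: push r0 → mem[0xe0]=0xa2, sp=0xe0
prologue: push r5 → mem[0xdf]=0xb6, sp=0xdf
body[0] sub  r1, r3, r5 → r1=0x13
body[1] sub  r5, r1, #40 → r5=0xeb
body[2] add  r1, r0, r5 → r1=0x8d
body[3] xor  r0, r5, r1 → r0=0x66
epilogue: pop r5=0xb6, sp=0xe0
epilogue: pop r0=0xa2, sp=0xe1
r1 is caller-saved → body value

REG = 0x8d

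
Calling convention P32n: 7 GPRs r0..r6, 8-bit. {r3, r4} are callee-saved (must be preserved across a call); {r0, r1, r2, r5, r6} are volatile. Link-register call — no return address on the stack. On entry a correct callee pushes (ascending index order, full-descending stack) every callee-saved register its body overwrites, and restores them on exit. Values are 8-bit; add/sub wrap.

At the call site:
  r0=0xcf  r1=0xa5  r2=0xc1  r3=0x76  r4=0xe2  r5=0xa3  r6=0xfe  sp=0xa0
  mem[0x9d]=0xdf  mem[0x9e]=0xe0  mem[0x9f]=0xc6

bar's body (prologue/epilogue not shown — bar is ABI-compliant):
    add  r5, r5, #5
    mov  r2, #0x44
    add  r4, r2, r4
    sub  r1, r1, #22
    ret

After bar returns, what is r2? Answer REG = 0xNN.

prologue: push r4 → mem[0x9f]=0xe2, sp=0x9f
body[0] add  r5, r5, #5 → r5=0xa8
body[1] mov  r2, #0x44 → r2=0x44
body[2] add  r4, r2, r4 → r4=0x26
body[3] sub  r1, r1, #22 → r1=0x8f
epilogue: pop r4=0xe2, sp=0xa0
r2 is caller-saved → body value

REG = 0x44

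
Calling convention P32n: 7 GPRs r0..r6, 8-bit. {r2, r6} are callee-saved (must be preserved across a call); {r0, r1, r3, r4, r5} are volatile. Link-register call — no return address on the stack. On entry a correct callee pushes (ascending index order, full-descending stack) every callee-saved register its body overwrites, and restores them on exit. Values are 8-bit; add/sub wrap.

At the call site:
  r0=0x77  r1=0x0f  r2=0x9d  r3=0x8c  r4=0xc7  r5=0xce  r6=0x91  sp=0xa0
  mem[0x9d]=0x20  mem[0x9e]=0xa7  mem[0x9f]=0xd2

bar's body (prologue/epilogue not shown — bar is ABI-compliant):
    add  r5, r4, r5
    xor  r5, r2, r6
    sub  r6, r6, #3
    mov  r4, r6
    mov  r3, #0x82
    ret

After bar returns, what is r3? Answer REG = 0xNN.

prologue: push r6 -> mem[0x9f]=0x91, sp=0x9f
body[0] add  r5, r4, r5 -> r5=0x95
body[1] xor  r5, r2, r6 -> r5=0x0c
body[2] sub  r6, r6, #3 -> r6=0x8e
body[3] mov  r4, r6 -> r4=0x8e
body[4] mov  r3, #0x82 -> r3=0x82
epilogue: pop r6=0x91, sp=0xa0
r3 is caller-saved -> body value

REG = 0x82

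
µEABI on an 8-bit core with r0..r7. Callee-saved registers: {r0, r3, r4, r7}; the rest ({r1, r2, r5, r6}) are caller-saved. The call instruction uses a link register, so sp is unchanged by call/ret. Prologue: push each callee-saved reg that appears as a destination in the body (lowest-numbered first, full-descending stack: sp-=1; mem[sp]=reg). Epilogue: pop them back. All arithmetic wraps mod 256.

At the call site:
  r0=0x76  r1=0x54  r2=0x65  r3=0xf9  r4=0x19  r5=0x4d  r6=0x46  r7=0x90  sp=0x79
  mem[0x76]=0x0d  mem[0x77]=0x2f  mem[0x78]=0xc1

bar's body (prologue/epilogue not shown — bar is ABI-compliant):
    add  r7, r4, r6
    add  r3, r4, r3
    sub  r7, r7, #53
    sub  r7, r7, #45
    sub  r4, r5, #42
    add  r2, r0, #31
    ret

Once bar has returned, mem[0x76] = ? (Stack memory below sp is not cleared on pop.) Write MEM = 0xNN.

prologue: push r3 -> mem[0x78]=0xf9, sp=0x78
prologue: push r4 -> mem[0x77]=0x19, sp=0x77
prologue: push r7 -> mem[0x76]=0x90, sp=0x76
body[0] add  r7, r4, r6 -> r7=0x5f
body[1] add  r3, r4, r3 -> r3=0x12
body[2] sub  r7, r7, #53 -> r7=0x2a
body[3] sub  r7, r7, #45 -> r7=0xfd
body[4] sub  r4, r5, #42 -> r4=0x23
body[5] add  r2, r0, #31 -> r2=0x95
epilogue: pop r7=0x90, sp=0x77
epilogue: pop r4=0x19, sp=0x78
epilogue: pop r3=0xf9, sp=0x79
prologue pushed ['r3', 'r4', 'r7'] at ['0x78', '0x77', '0x76']

MEM = 0x90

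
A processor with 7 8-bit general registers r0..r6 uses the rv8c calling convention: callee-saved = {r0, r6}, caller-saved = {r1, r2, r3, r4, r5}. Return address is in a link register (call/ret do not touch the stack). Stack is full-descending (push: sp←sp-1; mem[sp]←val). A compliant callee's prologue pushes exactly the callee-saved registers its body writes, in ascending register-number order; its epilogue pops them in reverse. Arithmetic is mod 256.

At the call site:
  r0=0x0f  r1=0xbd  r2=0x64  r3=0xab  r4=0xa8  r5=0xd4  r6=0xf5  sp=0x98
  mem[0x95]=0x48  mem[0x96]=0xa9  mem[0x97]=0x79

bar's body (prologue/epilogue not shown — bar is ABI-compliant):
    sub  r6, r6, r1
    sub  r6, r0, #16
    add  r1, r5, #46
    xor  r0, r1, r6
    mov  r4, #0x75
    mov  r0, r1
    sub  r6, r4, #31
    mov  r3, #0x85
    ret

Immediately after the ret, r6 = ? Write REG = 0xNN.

prologue: push r0 → mem[0x97]=0x0f, sp=0x97
prologue: push r6 → mem[0x96]=0xf5, sp=0x96
body[0] sub  r6, r6, r1 → r6=0x38
body[1] sub  r6, r0, #16 → r6=0xff
body[2] add  r1, r5, #46 → r1=0x02
body[3] xor  r0, r1, r6 → r0=0xfd
body[4] mov  r4, #0x75 → r4=0x75
body[5] mov  r0, r1 → r0=0x02
body[6] sub  r6, r4, #31 → r6=0x56
body[7] mov  r3, #0x85 → r3=0x85
epilogue: pop r6=0xf5, sp=0x97
epilogue: pop r0=0x0f, sp=0x98
r6 is callee-saved → restored

REG = 0xf5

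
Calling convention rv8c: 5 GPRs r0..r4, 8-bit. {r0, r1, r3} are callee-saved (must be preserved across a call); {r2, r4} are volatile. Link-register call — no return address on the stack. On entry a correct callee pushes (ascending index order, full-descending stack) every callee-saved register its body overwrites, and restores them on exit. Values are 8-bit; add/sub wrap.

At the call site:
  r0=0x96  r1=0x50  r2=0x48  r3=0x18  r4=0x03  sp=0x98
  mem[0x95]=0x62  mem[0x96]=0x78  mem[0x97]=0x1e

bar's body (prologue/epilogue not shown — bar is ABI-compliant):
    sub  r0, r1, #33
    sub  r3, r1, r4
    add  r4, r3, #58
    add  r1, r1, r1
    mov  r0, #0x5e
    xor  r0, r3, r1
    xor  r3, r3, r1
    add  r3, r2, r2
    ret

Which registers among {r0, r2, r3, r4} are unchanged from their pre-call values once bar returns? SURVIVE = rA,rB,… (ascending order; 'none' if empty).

SURVIVE = r0,r2,r3

prologue: push r0 → mem[0x97]=0x96, sp=0x97
prologue: push r1 → mem[0x96]=0x50, sp=0x96
prologue: push r3 → mem[0x95]=0x18, sp=0x95
body[0] sub  r0, r1, #33 → r0=0x2f
body[1] sub  r3, r1, r4 → r3=0x4d
body[2] add  r4, r3, #58 → r4=0x87
body[3] add  r1, r1, r1 → r1=0xa0
body[4] mov  r0, #0x5e → r0=0x5e
body[5] xor  r0, r3, r1 → r0=0xed
body[6] xor  r3, r3, r1 → r3=0xed
body[7] add  r3, r2, r2 → r3=0x90
epilogue: pop r3=0x18, sp=0x96
epilogue: pop r1=0x50, sp=0x97
epilogue: pop r0=0x96, sp=0x98
r0: callee-saved, written=True
r2: caller-saved, written=False
r3: callee-saved, written=True
r4: caller-saved, written=True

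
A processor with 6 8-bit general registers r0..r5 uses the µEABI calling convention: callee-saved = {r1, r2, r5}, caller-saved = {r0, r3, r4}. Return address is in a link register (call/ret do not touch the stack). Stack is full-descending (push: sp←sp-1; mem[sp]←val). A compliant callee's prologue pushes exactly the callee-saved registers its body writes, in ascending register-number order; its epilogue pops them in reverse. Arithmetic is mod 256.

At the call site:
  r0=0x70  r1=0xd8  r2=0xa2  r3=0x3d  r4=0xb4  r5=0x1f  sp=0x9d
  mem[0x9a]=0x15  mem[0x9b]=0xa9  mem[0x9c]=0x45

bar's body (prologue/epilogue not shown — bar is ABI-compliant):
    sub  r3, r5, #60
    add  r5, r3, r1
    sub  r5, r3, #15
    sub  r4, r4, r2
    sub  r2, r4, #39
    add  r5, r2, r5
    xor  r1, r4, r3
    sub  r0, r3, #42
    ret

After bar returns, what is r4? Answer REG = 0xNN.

REG = 0x12

prologue: push r1 -> mem[0x9c]=0xd8, sp=0x9c
prologue: push r2 -> mem[0x9b]=0xa2, sp=0x9b
prologue: push r5 -> mem[0x9a]=0x1f, sp=0x9a
body[0] sub  r3, r5, #60 -> r3=0xe3
body[1] add  r5, r3, r1 -> r5=0xbb
body[2] sub  r5, r3, #15 -> r5=0xd4
body[3] sub  r4, r4, r2 -> r4=0x12
body[4] sub  r2, r4, #39 -> r2=0xeb
body[5] add  r5, r2, r5 -> r5=0xbf
body[6] xor  r1, r4, r3 -> r1=0xf1
body[7] sub  r0, r3, #42 -> r0=0xb9
epilogue: pop r5=0x1f, sp=0x9b
epilogue: pop r2=0xa2, sp=0x9c
epilogue: pop r1=0xd8, sp=0x9d
r4 is caller-saved -> body value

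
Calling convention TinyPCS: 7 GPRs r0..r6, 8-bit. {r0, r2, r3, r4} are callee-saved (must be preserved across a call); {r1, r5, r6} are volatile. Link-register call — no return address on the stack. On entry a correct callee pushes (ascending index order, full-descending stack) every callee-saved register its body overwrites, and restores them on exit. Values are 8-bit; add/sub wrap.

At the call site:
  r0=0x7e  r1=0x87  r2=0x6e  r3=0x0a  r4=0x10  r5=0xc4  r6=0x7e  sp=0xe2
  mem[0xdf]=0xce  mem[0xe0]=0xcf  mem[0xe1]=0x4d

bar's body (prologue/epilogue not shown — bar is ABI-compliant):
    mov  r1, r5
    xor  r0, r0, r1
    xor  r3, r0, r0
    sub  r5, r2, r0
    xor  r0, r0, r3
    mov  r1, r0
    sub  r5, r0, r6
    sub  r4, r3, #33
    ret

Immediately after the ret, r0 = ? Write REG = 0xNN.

prologue: push r0 → mem[0xe1]=0x7e, sp=0xe1
prologue: push r3 → mem[0xe0]=0x0a, sp=0xe0
prologue: push r4 → mem[0xdf]=0x10, sp=0xdf
body[0] mov  r1, r5 → r1=0xc4
body[1] xor  r0, r0, r1 → r0=0xba
body[2] xor  r3, r0, r0 → r3=0x00
body[3] sub  r5, r2, r0 → r5=0xb4
body[4] xor  r0, r0, r3 → r0=0xba
body[5] mov  r1, r0 → r1=0xba
body[6] sub  r5, r0, r6 → r5=0x3c
body[7] sub  r4, r3, #33 → r4=0xdf
epilogue: pop r4=0x10, sp=0xe0
epilogue: pop r3=0x0a, sp=0xe1
epilogue: pop r0=0x7e, sp=0xe2
r0 is callee-saved → restored

REG = 0x7e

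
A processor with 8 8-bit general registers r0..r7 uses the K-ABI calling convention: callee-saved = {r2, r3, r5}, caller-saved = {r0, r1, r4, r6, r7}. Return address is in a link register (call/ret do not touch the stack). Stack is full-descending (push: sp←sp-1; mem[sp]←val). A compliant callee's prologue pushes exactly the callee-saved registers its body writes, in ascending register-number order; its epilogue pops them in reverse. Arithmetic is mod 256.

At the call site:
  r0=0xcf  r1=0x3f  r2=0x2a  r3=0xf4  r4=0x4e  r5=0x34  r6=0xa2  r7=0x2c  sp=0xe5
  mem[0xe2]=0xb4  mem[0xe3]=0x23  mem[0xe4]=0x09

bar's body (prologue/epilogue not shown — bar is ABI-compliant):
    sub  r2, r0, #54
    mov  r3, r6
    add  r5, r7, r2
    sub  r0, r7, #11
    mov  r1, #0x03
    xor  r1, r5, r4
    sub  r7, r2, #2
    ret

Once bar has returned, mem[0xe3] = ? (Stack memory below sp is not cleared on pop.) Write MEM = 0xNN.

prologue: push r2 -> mem[0xe4]=0x2a, sp=0xe4
prologue: push r3 -> mem[0xe3]=0xf4, sp=0xe3
prologue: push r5 -> mem[0xe2]=0x34, sp=0xe2
body[0] sub  r2, r0, #54 -> r2=0x99
body[1] mov  r3, r6 -> r3=0xa2
body[2] add  r5, r7, r2 -> r5=0xc5
body[3] sub  r0, r7, #11 -> r0=0x21
body[4] mov  r1, #0x03 -> r1=0x03
body[5] xor  r1, r5, r4 -> r1=0x8b
body[6] sub  r7, r2, #2 -> r7=0x97
epilogue: pop r5=0x34, sp=0xe3
epilogue: pop r3=0xf4, sp=0xe4
epilogue: pop r2=0x2a, sp=0xe5
prologue pushed ['r2', 'r3', 'r5'] at ['0xe4', '0xe3', '0xe2']

MEM = 0xf4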